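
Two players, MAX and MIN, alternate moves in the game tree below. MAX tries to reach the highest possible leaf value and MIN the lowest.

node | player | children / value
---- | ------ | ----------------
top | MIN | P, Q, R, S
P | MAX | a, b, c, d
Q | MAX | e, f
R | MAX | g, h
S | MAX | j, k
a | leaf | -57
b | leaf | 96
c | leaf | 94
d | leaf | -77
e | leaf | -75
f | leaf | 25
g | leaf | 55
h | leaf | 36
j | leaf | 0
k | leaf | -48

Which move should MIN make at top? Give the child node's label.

S

P (MAX): max(-57, 96, 94, -77) = 96
Q (MAX): max(-75, 25) = 25
R (MAX): max(55, 36) = 55
S (MAX): max(0, -48) = 0
top (MIN): min(96, 25, 55, 0) = 0
MIN at top wants the lowest of {P=96, Q=25, R=55, S=0}, so chooses S.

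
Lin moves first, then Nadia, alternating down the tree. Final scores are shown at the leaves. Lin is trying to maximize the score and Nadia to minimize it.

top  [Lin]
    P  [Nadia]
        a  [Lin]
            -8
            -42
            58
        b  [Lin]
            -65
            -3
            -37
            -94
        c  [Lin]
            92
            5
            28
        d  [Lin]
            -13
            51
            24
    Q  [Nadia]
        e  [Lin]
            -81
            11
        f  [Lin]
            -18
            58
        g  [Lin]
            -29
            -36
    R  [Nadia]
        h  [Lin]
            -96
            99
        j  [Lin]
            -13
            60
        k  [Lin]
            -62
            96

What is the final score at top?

a (Lin): max(-8, -42, 58) = 58
b (Lin): max(-65, -3, -37, -94) = -3
c (Lin): max(92, 5, 28) = 92
d (Lin): max(-13, 51, 24) = 51
P (Nadia): min(58, -3, 92, 51) = -3
e (Lin): max(-81, 11) = 11
f (Lin): max(-18, 58) = 58
g (Lin): max(-29, -36) = -29
Q (Nadia): min(11, 58, -29) = -29
h (Lin): max(-96, 99) = 99
j (Lin): max(-13, 60) = 60
k (Lin): max(-62, 96) = 96
R (Nadia): min(99, 60, 96) = 60
top (Lin): max(-3, -29, 60) = 60

60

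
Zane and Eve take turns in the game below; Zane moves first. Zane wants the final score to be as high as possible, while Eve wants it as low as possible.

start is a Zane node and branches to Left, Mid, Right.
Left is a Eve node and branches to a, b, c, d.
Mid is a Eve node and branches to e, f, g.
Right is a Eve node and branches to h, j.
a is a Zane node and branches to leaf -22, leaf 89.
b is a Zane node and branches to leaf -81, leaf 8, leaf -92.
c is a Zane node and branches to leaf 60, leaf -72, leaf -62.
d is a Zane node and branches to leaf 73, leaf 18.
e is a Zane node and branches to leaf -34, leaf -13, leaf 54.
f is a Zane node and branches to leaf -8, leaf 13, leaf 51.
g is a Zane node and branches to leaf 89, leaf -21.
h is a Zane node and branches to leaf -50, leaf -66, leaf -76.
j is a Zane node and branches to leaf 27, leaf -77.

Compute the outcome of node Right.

h (Zane): max(-50, -66, -76) = -50
j (Zane): max(27, -77) = 27
Right (Eve): min(-50, 27) = -50

-50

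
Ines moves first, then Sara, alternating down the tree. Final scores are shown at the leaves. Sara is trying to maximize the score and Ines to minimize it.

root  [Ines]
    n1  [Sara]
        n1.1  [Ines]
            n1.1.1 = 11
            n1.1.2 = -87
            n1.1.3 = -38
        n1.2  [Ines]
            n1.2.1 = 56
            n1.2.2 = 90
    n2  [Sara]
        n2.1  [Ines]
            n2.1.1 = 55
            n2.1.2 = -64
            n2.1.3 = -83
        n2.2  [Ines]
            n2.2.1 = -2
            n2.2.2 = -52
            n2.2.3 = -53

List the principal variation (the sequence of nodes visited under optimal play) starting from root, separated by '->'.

root -> n2 -> n2.2 -> n2.2.3

n1.1 (Ines): min(11, -87, -38) = -87
n1.2 (Ines): min(56, 90) = 56
n1 (Sara): max(-87, 56) = 56
n2.1 (Ines): min(55, -64, -83) = -83
n2.2 (Ines): min(-2, -52, -53) = -53
n2 (Sara): max(-83, -53) = -53
root (Ines): min(56, -53) = -53
At root, Ines picks n2 (lowest: -53).
At n2, Sara picks n2.2 (highest: -53).
At n2.2, Ines picks n2.2.3 (lowest: -53).
Terminal value -53.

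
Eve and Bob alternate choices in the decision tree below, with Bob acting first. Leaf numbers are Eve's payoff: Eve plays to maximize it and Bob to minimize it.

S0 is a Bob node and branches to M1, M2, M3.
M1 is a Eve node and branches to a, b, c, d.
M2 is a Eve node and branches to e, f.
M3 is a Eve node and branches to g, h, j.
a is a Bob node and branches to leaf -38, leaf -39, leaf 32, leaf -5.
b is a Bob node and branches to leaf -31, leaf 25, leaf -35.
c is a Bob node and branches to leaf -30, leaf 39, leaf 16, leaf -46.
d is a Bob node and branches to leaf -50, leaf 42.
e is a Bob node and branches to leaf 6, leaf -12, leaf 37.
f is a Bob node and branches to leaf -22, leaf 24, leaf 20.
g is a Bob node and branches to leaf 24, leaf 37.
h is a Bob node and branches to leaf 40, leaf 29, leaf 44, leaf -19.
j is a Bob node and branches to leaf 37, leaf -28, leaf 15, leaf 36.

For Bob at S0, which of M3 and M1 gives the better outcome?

g (Bob): min(24, 37) = 24
h (Bob): min(40, 29, 44, -19) = -19
j (Bob): min(37, -28, 15, 36) = -28
M3 (Eve): max(24, -19, -28) = 24
a (Bob): min(-38, -39, 32, -5) = -39
b (Bob): min(-31, 25, -35) = -35
c (Bob): min(-30, 39, 16, -46) = -46
d (Bob): min(-50, 42) = -50
M1 (Eve): max(-39, -35, -46, -50) = -35
Bob prefers the lower value; M3=24, M1=-35. M1 is better since -35 < 24.

M1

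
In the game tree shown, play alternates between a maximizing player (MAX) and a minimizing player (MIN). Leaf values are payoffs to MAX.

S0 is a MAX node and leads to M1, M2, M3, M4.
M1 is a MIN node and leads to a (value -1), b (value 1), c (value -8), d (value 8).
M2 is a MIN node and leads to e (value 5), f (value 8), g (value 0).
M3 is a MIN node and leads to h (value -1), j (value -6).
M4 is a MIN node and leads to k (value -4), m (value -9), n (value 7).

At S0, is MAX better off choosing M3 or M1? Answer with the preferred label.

M3

M3 (MIN): min(-1, -6) = -6
M1 (MIN): min(-1, 1, -8, 8) = -8
MAX prefers the higher value; M3=-6, M1=-8. M3 is better since -6 > -8.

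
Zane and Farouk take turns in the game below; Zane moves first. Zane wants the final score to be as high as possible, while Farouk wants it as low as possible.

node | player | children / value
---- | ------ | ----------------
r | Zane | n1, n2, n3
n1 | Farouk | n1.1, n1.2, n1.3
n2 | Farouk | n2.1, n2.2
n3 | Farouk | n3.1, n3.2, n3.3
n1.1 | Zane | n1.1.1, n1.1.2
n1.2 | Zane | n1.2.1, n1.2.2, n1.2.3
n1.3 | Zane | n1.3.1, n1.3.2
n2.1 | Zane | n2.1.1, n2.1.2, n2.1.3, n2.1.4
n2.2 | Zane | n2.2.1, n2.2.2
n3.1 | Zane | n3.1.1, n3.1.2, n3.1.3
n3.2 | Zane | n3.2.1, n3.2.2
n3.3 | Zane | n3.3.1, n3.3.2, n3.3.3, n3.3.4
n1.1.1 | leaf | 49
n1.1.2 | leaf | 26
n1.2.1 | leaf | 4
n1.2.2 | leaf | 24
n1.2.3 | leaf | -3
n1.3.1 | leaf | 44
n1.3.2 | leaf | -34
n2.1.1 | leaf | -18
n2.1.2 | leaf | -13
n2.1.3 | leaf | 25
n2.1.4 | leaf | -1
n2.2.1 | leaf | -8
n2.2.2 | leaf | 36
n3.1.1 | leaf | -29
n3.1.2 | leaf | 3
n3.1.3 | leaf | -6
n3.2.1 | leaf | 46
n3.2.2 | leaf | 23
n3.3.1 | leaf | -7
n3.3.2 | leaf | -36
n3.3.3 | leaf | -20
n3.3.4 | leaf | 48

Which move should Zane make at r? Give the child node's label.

n1.1 (Zane): max(49, 26) = 49
n1.2 (Zane): max(4, 24, -3) = 24
n1.3 (Zane): max(44, -34) = 44
n1 (Farouk): min(49, 24, 44) = 24
n2.1 (Zane): max(-18, -13, 25, -1) = 25
n2.2 (Zane): max(-8, 36) = 36
n2 (Farouk): min(25, 36) = 25
n3.1 (Zane): max(-29, 3, -6) = 3
n3.2 (Zane): max(46, 23) = 46
n3.3 (Zane): max(-7, -36, -20, 48) = 48
n3 (Farouk): min(3, 46, 48) = 3
r (Zane): max(24, 25, 3) = 25
Zane at r wants the highest of {n1=24, n2=25, n3=3}, so chooses n2.

n2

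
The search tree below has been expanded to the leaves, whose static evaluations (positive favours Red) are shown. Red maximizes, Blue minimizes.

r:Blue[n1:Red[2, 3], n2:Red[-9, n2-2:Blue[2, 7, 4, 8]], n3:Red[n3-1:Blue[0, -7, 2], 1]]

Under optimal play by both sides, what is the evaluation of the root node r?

n1 (Red): max(2, 3) = 3
n2-2 (Blue): min(2, 7, 4, 8) = 2
n2 (Red): max(-9, 2) = 2
n3-1 (Blue): min(0, -7, 2) = -7
n3 (Red): max(-7, 1) = 1
r (Blue): min(3, 2, 1) = 1

1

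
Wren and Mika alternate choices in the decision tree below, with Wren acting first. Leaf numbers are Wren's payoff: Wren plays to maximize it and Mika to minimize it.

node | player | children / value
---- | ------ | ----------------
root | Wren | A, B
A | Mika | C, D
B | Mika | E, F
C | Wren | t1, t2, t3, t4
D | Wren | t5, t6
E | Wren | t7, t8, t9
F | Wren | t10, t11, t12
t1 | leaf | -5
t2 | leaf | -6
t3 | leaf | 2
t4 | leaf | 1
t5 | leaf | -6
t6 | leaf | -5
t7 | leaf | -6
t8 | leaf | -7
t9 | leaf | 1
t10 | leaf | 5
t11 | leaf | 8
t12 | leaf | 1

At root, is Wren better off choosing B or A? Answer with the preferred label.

B

E (Wren): max(-6, -7, 1) = 1
F (Wren): max(5, 8, 1) = 8
B (Mika): min(1, 8) = 1
C (Wren): max(-5, -6, 2, 1) = 2
D (Wren): max(-6, -5) = -5
A (Mika): min(2, -5) = -5
Wren prefers the higher value; B=1, A=-5. B is better since 1 > -5.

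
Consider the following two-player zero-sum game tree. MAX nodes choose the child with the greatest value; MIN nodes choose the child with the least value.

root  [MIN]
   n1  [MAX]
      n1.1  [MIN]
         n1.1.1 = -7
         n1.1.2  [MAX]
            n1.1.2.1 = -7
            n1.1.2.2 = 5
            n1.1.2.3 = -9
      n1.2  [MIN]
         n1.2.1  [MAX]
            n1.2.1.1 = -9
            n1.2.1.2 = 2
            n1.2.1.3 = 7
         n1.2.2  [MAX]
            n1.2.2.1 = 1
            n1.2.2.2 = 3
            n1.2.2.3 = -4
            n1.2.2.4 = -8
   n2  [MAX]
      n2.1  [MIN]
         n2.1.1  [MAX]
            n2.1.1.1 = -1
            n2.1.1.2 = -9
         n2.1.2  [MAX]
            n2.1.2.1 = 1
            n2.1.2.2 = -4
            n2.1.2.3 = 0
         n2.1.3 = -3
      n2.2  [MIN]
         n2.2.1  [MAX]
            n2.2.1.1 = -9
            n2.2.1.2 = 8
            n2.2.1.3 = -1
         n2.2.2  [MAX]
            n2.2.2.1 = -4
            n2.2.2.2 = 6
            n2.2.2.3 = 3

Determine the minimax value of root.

3

n1.1.2 (MAX): max(-7, 5, -9) = 5
n1.1 (MIN): min(-7, 5) = -7
n1.2.1 (MAX): max(-9, 2, 7) = 7
n1.2.2 (MAX): max(1, 3, -4, -8) = 3
n1.2 (MIN): min(7, 3) = 3
n1 (MAX): max(-7, 3) = 3
n2.1.1 (MAX): max(-1, -9) = -1
n2.1.2 (MAX): max(1, -4, 0) = 1
n2.1 (MIN): min(-1, 1, -3) = -3
n2.2.1 (MAX): max(-9, 8, -1) = 8
n2.2.2 (MAX): max(-4, 6, 3) = 6
n2.2 (MIN): min(8, 6) = 6
n2 (MAX): max(-3, 6) = 6
root (MIN): min(3, 6) = 3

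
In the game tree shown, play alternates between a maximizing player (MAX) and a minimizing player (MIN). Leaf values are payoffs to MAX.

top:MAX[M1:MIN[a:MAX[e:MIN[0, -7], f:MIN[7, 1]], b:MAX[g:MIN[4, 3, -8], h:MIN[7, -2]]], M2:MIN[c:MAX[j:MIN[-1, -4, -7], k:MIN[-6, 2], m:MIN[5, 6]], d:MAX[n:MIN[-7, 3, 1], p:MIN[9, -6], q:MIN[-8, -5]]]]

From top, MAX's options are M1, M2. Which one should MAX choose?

e (MIN): min(0, -7) = -7
f (MIN): min(7, 1) = 1
a (MAX): max(-7, 1) = 1
g (MIN): min(4, 3, -8) = -8
h (MIN): min(7, -2) = -2
b (MAX): max(-8, -2) = -2
M1 (MIN): min(1, -2) = -2
j (MIN): min(-1, -4, -7) = -7
k (MIN): min(-6, 2) = -6
m (MIN): min(5, 6) = 5
c (MAX): max(-7, -6, 5) = 5
n (MIN): min(-7, 3, 1) = -7
p (MIN): min(9, -6) = -6
q (MIN): min(-8, -5) = -8
d (MAX): max(-7, -6, -8) = -6
M2 (MIN): min(5, -6) = -6
top (MAX): max(-2, -6) = -2
MAX at top wants the highest of {M1=-2, M2=-6}, so chooses M1.

M1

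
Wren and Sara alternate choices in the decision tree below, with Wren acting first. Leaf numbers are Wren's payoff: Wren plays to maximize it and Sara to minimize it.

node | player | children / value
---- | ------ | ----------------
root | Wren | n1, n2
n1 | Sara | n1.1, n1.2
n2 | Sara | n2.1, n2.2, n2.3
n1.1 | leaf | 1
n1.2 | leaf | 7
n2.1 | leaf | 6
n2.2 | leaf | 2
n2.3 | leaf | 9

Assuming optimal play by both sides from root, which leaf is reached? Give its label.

n1 (Sara): min(1, 7) = 1
n2 (Sara): min(6, 2, 9) = 2
root (Wren): max(1, 2) = 2
At root, Wren picks n2 (highest: 2).
At n2, Sara picks n2.2 (lowest: 2).
Terminal value 2.

n2.2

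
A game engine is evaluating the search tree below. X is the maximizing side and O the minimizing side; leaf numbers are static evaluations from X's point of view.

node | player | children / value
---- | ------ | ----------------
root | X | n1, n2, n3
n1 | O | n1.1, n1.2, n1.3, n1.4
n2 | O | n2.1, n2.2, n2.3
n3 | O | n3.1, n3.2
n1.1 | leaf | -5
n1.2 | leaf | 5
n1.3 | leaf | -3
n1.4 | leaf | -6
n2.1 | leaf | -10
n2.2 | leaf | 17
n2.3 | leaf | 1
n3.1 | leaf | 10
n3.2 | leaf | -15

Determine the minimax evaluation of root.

-6

n1 (O): min(-5, 5, -3, -6) = -6
n2 (O): min(-10, 17, 1) = -10
n3 (O): min(10, -15) = -15
root (X): max(-6, -10, -15) = -6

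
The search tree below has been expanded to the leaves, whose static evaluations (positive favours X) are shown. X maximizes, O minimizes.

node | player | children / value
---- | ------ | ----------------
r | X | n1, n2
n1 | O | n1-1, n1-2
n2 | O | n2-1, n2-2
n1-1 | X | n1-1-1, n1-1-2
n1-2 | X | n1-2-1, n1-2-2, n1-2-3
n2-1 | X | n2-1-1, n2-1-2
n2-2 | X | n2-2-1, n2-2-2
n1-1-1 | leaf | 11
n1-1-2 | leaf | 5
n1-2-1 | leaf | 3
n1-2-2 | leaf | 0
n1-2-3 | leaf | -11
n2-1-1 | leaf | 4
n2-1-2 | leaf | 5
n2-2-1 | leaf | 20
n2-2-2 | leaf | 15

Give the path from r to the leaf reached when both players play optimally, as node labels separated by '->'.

n1-1 (X): max(11, 5) = 11
n1-2 (X): max(3, 0, -11) = 3
n1 (O): min(11, 3) = 3
n2-1 (X): max(4, 5) = 5
n2-2 (X): max(20, 15) = 20
n2 (O): min(5, 20) = 5
r (X): max(3, 5) = 5
At r, X picks n2 (highest: 5).
At n2, O picks n2-1 (lowest: 5).
At n2-1, X picks n2-1-2 (highest: 5).
Terminal value 5.

r -> n2 -> n2-1 -> n2-1-2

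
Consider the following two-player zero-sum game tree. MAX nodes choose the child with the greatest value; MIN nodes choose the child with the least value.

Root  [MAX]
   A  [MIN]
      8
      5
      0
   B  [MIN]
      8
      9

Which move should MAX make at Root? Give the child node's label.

B

A (MIN): min(8, 5, 0) = 0
B (MIN): min(8, 9) = 8
Root (MAX): max(0, 8) = 8
MAX at Root wants the highest of {A=0, B=8}, so chooses B.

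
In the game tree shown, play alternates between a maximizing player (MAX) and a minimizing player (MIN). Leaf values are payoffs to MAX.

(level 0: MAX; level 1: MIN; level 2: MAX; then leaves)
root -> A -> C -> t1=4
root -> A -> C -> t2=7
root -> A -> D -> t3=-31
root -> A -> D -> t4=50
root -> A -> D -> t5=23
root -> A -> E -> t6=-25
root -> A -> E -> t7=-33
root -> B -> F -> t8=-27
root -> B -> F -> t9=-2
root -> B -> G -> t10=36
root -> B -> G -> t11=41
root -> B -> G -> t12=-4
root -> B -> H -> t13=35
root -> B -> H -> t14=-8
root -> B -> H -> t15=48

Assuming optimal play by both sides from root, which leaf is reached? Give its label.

t9

C (MAX): max(4, 7) = 7
D (MAX): max(-31, 50, 23) = 50
E (MAX): max(-25, -33) = -25
A (MIN): min(7, 50, -25) = -25
F (MAX): max(-27, -2) = -2
G (MAX): max(36, 41, -4) = 41
H (MAX): max(35, -8, 48) = 48
B (MIN): min(-2, 41, 48) = -2
root (MAX): max(-25, -2) = -2
At root, MAX picks B (highest: -2).
At B, MIN picks F (lowest: -2).
At F, MAX picks t9 (highest: -2).
Terminal value -2.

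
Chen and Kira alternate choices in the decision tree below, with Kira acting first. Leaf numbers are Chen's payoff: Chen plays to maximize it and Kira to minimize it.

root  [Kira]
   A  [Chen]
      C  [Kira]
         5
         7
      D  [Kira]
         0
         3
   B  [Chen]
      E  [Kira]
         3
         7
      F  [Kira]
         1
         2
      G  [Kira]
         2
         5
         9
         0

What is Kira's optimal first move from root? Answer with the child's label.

C (Kira): min(5, 7) = 5
D (Kira): min(0, 3) = 0
A (Chen): max(5, 0) = 5
E (Kira): min(3, 7) = 3
F (Kira): min(1, 2) = 1
G (Kira): min(2, 5, 9, 0) = 0
B (Chen): max(3, 1, 0) = 3
root (Kira): min(5, 3) = 3
Kira at root wants the lowest of {A=5, B=3}, so chooses B.

B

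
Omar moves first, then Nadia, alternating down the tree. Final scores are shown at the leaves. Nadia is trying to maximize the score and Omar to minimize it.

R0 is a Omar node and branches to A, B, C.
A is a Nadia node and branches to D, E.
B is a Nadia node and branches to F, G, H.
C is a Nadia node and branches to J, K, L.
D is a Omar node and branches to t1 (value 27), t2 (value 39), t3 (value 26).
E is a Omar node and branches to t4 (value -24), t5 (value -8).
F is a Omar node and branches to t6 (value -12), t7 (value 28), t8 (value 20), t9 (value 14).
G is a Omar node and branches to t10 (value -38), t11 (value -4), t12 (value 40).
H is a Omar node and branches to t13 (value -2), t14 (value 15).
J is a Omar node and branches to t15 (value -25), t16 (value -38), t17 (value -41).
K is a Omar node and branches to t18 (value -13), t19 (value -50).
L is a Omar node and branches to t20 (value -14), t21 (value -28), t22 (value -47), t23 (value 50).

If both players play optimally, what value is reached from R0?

-41

D (Omar): min(27, 39, 26) = 26
E (Omar): min(-24, -8) = -24
A (Nadia): max(26, -24) = 26
F (Omar): min(-12, 28, 20, 14) = -12
G (Omar): min(-38, -4, 40) = -38
H (Omar): min(-2, 15) = -2
B (Nadia): max(-12, -38, -2) = -2
J (Omar): min(-25, -38, -41) = -41
K (Omar): min(-13, -50) = -50
L (Omar): min(-14, -28, -47, 50) = -47
C (Nadia): max(-41, -50, -47) = -41
R0 (Omar): min(26, -2, -41) = -41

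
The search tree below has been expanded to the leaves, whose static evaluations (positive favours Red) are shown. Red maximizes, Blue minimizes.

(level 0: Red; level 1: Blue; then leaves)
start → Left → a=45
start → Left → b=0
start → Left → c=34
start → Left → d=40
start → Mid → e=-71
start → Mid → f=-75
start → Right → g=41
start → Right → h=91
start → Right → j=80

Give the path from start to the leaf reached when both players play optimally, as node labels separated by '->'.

start -> Right -> g

Left (Blue): min(45, 0, 34, 40) = 0
Mid (Blue): min(-71, -75) = -75
Right (Blue): min(41, 91, 80) = 41
start (Red): max(0, -75, 41) = 41
At start, Red picks Right (highest: 41).
At Right, Blue picks g (lowest: 41).
Terminal value 41.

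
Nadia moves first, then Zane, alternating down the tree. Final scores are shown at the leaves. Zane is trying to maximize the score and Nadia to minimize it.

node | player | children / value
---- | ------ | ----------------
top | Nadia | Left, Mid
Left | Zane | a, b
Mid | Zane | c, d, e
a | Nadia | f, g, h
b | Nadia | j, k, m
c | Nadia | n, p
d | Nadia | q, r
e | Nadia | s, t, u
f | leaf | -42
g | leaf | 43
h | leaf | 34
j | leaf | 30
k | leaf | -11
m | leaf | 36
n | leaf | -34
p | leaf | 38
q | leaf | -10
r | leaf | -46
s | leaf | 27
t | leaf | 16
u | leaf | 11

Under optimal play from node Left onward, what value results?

a (Nadia): min(-42, 43, 34) = -42
b (Nadia): min(30, -11, 36) = -11
Left (Zane): max(-42, -11) = -11

-11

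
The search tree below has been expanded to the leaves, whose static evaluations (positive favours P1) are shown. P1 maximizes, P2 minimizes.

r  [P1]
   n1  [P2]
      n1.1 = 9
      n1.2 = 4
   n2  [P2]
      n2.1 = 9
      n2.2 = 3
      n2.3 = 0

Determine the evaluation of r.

4

n1 (P2): min(9, 4) = 4
n2 (P2): min(9, 3, 0) = 0
r (P1): max(4, 0) = 4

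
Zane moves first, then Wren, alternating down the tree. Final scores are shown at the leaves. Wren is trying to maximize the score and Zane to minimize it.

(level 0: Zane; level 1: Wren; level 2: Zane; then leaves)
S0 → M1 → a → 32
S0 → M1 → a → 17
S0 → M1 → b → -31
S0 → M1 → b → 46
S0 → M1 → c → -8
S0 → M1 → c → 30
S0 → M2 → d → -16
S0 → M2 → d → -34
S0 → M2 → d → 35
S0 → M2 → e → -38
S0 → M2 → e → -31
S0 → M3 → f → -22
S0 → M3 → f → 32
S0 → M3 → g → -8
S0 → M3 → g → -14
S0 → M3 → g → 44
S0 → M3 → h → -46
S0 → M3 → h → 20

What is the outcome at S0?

-34

a (Zane): min(32, 17) = 17
b (Zane): min(-31, 46) = -31
c (Zane): min(-8, 30) = -8
M1 (Wren): max(17, -31, -8) = 17
d (Zane): min(-16, -34, 35) = -34
e (Zane): min(-38, -31) = -38
M2 (Wren): max(-34, -38) = -34
f (Zane): min(-22, 32) = -22
g (Zane): min(-8, -14, 44) = -14
h (Zane): min(-46, 20) = -46
M3 (Wren): max(-22, -14, -46) = -14
S0 (Zane): min(17, -34, -14) = -34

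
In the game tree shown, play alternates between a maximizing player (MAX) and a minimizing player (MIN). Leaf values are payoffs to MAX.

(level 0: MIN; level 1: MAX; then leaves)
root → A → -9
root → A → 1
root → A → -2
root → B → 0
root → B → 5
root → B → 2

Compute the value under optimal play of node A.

A (MAX): max(-9, 1, -2) = 1

1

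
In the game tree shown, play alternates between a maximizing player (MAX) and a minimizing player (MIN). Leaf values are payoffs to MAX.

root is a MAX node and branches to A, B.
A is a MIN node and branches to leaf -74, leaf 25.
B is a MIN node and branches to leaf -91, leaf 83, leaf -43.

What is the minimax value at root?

-74

A (MIN): min(-74, 25) = -74
B (MIN): min(-91, 83, -43) = -91
root (MAX): max(-74, -91) = -74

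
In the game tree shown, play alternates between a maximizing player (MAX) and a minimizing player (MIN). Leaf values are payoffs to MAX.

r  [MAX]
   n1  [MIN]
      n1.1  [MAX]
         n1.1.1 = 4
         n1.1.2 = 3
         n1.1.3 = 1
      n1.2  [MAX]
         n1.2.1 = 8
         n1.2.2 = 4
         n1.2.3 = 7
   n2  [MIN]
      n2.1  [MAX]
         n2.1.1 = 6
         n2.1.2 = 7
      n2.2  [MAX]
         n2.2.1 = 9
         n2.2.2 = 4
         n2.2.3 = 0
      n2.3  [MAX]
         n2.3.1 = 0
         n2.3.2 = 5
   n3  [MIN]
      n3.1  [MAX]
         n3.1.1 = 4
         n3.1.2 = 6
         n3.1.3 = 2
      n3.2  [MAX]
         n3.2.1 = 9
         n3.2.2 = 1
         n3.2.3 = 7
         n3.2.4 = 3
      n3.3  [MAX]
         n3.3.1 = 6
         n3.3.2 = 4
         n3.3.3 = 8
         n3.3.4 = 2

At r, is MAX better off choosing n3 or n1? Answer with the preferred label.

n3

n3.1 (MAX): max(4, 6, 2) = 6
n3.2 (MAX): max(9, 1, 7, 3) = 9
n3.3 (MAX): max(6, 4, 8, 2) = 8
n3 (MIN): min(6, 9, 8) = 6
n1.1 (MAX): max(4, 3, 1) = 4
n1.2 (MAX): max(8, 4, 7) = 8
n1 (MIN): min(4, 8) = 4
MAX prefers the higher value; n3=6, n1=4. n3 is better since 6 > 4.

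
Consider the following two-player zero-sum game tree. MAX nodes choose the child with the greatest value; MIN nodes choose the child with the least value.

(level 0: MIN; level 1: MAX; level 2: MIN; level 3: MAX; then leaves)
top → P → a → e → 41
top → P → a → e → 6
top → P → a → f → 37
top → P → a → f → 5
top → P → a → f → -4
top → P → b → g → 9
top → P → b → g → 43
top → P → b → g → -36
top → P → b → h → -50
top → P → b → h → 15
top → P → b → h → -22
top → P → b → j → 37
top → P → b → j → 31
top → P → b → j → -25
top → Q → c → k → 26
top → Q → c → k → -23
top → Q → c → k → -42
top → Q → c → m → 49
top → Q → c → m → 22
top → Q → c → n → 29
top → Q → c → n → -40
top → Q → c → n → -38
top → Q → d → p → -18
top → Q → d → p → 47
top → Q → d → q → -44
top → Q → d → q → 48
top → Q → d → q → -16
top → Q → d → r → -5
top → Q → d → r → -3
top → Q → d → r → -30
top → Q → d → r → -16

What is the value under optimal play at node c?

26

k (MAX): max(26, -23, -42) = 26
m (MAX): max(49, 22) = 49
n (MAX): max(29, -40, -38) = 29
c (MIN): min(26, 49, 29) = 26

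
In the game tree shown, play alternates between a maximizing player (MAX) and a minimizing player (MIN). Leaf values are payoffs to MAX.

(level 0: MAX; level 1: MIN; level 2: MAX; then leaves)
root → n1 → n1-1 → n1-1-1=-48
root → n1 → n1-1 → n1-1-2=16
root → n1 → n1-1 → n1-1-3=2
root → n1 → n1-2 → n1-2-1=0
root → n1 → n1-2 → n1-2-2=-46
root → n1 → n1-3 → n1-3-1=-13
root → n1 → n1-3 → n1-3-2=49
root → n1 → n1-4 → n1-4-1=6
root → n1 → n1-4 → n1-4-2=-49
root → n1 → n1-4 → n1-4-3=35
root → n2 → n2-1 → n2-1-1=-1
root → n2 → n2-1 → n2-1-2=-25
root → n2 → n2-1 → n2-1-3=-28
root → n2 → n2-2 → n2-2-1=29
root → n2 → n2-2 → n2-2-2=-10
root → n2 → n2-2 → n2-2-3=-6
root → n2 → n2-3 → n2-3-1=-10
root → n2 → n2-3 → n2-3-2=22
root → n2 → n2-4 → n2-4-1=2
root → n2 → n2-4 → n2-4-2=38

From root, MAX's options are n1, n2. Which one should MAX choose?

n1-1 (MAX): max(-48, 16, 2) = 16
n1-2 (MAX): max(0, -46) = 0
n1-3 (MAX): max(-13, 49) = 49
n1-4 (MAX): max(6, -49, 35) = 35
n1 (MIN): min(16, 0, 49, 35) = 0
n2-1 (MAX): max(-1, -25, -28) = -1
n2-2 (MAX): max(29, -10, -6) = 29
n2-3 (MAX): max(-10, 22) = 22
n2-4 (MAX): max(2, 38) = 38
n2 (MIN): min(-1, 29, 22, 38) = -1
root (MAX): max(0, -1) = 0
MAX at root wants the highest of {n1=0, n2=-1}, so chooses n1.

n1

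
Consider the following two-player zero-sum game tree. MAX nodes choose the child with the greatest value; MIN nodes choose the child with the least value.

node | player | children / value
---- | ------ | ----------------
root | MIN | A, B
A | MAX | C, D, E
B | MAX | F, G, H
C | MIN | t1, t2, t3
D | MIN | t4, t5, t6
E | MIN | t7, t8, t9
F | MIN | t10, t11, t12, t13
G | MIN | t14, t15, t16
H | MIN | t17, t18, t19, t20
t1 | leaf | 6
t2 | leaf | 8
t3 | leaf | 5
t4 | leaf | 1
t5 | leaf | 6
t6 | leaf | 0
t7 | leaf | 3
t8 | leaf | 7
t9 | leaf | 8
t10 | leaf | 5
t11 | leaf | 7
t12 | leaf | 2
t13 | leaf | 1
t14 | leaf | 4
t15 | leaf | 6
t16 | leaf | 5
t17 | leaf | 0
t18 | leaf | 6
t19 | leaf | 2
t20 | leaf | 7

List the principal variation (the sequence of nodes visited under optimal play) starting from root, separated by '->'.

C (MIN): min(6, 8, 5) = 5
D (MIN): min(1, 6, 0) = 0
E (MIN): min(3, 7, 8) = 3
A (MAX): max(5, 0, 3) = 5
F (MIN): min(5, 7, 2, 1) = 1
G (MIN): min(4, 6, 5) = 4
H (MIN): min(0, 6, 2, 7) = 0
B (MAX): max(1, 4, 0) = 4
root (MIN): min(5, 4) = 4
At root, MIN picks B (lowest: 4).
At B, MAX picks G (highest: 4).
At G, MIN picks t14 (lowest: 4).
Terminal value 4.

root -> B -> G -> t14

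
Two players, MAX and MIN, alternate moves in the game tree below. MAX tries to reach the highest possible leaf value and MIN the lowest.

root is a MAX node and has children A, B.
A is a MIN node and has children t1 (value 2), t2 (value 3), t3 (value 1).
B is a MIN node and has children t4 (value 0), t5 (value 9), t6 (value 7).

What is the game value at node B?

B (MIN): min(0, 9, 7) = 0

0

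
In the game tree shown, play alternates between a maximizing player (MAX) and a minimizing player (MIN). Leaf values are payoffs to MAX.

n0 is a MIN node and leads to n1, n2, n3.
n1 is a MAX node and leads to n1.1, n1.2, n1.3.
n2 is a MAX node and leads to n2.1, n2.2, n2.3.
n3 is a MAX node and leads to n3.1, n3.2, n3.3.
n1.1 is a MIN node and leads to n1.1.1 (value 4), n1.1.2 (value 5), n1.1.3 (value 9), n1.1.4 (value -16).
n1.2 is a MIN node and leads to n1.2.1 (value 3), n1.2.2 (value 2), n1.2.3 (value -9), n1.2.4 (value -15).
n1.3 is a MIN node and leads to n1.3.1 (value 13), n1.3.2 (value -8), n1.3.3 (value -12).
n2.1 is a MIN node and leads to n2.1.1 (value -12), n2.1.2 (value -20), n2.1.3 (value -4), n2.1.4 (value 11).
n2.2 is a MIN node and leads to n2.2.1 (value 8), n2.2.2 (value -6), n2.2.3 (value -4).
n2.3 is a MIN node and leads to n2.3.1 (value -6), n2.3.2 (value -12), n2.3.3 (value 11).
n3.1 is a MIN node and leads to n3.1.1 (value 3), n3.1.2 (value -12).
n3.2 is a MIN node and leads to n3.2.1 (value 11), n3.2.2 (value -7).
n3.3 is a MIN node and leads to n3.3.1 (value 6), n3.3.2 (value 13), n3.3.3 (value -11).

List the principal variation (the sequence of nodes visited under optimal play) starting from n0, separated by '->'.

n1.1 (MIN): min(4, 5, 9, -16) = -16
n1.2 (MIN): min(3, 2, -9, -15) = -15
n1.3 (MIN): min(13, -8, -12) = -12
n1 (MAX): max(-16, -15, -12) = -12
n2.1 (MIN): min(-12, -20, -4, 11) = -20
n2.2 (MIN): min(8, -6, -4) = -6
n2.3 (MIN): min(-6, -12, 11) = -12
n2 (MAX): max(-20, -6, -12) = -6
n3.1 (MIN): min(3, -12) = -12
n3.2 (MIN): min(11, -7) = -7
n3.3 (MIN): min(6, 13, -11) = -11
n3 (MAX): max(-12, -7, -11) = -7
n0 (MIN): min(-12, -6, -7) = -12
At n0, MIN picks n1 (lowest: -12).
At n1, MAX picks n1.3 (highest: -12).
At n1.3, MIN picks n1.3.3 (lowest: -12).
Terminal value -12.

n0 -> n1 -> n1.3 -> n1.3.3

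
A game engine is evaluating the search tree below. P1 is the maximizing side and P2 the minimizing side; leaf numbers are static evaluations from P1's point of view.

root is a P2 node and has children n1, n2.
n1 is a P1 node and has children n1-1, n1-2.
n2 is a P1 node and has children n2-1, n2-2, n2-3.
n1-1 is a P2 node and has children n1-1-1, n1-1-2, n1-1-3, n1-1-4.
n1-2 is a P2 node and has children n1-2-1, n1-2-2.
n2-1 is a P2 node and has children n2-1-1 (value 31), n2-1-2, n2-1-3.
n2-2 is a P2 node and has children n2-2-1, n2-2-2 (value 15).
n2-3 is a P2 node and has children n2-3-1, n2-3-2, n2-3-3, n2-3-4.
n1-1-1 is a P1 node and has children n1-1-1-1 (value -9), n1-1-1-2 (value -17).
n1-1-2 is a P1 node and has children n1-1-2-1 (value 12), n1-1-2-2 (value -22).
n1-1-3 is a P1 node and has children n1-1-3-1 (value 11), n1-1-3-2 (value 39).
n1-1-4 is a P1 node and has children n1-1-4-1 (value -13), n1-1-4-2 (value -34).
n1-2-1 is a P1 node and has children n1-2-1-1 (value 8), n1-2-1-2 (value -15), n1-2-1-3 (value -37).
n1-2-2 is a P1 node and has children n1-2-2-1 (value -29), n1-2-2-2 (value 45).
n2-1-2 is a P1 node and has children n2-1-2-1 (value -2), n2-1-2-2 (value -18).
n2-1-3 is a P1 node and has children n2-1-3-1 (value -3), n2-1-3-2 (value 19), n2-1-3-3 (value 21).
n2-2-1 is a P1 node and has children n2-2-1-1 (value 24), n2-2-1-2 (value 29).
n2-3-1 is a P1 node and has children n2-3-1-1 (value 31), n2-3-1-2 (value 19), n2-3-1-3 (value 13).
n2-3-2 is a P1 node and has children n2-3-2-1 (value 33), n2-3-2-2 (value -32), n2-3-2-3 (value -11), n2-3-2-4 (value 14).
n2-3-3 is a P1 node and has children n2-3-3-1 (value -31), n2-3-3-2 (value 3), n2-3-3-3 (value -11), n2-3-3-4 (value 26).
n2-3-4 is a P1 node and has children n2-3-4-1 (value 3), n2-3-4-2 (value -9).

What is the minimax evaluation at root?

8

n1-1-1 (P1): max(-9, -17) = -9
n1-1-2 (P1): max(12, -22) = 12
n1-1-3 (P1): max(11, 39) = 39
n1-1-4 (P1): max(-13, -34) = -13
n1-1 (P2): min(-9, 12, 39, -13) = -13
n1-2-1 (P1): max(8, -15, -37) = 8
n1-2-2 (P1): max(-29, 45) = 45
n1-2 (P2): min(8, 45) = 8
n1 (P1): max(-13, 8) = 8
n2-1-2 (P1): max(-2, -18) = -2
n2-1-3 (P1): max(-3, 19, 21) = 21
n2-1 (P2): min(31, -2, 21) = -2
n2-2-1 (P1): max(24, 29) = 29
n2-2 (P2): min(29, 15) = 15
n2-3-1 (P1): max(31, 19, 13) = 31
n2-3-2 (P1): max(33, -32, -11, 14) = 33
n2-3-3 (P1): max(-31, 3, -11, 26) = 26
n2-3-4 (P1): max(3, -9) = 3
n2-3 (P2): min(31, 33, 26, 3) = 3
n2 (P1): max(-2, 15, 3) = 15
root (P2): min(8, 15) = 8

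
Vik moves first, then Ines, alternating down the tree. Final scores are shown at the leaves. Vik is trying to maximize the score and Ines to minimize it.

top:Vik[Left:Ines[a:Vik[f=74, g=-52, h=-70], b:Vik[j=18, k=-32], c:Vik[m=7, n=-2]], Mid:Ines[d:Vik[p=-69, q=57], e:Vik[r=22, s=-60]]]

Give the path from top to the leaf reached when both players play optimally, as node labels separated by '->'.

a (Vik): max(74, -52, -70) = 74
b (Vik): max(18, -32) = 18
c (Vik): max(7, -2) = 7
Left (Ines): min(74, 18, 7) = 7
d (Vik): max(-69, 57) = 57
e (Vik): max(22, -60) = 22
Mid (Ines): min(57, 22) = 22
top (Vik): max(7, 22) = 22
At top, Vik picks Mid (highest: 22).
At Mid, Ines picks e (lowest: 22).
At e, Vik picks r (highest: 22).
Terminal value 22.

top -> Mid -> e -> r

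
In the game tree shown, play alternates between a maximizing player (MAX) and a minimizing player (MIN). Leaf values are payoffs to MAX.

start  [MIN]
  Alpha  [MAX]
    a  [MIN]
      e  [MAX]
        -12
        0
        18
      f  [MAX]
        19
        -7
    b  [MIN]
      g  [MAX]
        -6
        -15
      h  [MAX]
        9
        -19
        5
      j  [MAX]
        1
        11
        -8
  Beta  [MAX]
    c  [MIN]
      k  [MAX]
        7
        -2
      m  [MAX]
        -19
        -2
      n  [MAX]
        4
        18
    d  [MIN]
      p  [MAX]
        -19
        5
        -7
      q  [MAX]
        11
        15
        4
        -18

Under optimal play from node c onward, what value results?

k (MAX): max(7, -2) = 7
m (MAX): max(-19, -2) = -2
n (MAX): max(4, 18) = 18
c (MIN): min(7, -2, 18) = -2

-2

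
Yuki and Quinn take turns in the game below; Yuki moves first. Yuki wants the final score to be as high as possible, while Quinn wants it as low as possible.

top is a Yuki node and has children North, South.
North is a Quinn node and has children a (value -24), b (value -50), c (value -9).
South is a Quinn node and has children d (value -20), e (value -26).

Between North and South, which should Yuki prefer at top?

North (Quinn): min(-24, -50, -9) = -50
South (Quinn): min(-20, -26) = -26
Yuki prefers the higher value; North=-50, South=-26. South is better since -26 > -50.

South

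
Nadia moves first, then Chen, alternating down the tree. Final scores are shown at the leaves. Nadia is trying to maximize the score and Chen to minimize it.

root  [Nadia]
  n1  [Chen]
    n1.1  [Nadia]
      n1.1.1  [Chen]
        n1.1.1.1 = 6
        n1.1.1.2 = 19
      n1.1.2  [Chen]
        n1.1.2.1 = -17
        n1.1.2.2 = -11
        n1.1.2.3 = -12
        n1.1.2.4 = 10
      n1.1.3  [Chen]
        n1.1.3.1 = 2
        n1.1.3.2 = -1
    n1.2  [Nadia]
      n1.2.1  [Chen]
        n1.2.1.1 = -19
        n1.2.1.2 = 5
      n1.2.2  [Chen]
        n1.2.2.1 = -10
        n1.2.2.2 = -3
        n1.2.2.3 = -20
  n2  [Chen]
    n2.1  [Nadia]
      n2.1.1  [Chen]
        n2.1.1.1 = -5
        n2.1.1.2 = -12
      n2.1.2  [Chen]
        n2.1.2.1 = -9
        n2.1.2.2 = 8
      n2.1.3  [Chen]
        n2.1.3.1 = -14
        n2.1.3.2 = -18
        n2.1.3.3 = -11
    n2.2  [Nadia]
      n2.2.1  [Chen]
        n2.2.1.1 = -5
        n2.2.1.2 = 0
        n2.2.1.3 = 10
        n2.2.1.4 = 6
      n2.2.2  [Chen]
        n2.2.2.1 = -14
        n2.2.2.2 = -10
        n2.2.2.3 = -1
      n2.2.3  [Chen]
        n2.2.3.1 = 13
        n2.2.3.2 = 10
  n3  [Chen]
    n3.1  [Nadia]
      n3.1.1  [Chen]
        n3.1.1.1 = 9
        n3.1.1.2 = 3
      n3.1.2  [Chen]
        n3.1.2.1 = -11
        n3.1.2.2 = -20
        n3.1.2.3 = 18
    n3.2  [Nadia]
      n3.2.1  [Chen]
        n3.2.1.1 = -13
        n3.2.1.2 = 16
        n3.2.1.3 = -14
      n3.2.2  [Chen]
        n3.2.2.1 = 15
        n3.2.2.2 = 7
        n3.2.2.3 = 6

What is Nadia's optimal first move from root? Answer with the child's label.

n3

n1.1.1 (Chen): min(6, 19) = 6
n1.1.2 (Chen): min(-17, -11, -12, 10) = -17
n1.1.3 (Chen): min(2, -1) = -1
n1.1 (Nadia): max(6, -17, -1) = 6
n1.2.1 (Chen): min(-19, 5) = -19
n1.2.2 (Chen): min(-10, -3, -20) = -20
n1.2 (Nadia): max(-19, -20) = -19
n1 (Chen): min(6, -19) = -19
n2.1.1 (Chen): min(-5, -12) = -12
n2.1.2 (Chen): min(-9, 8) = -9
n2.1.3 (Chen): min(-14, -18, -11) = -18
n2.1 (Nadia): max(-12, -9, -18) = -9
n2.2.1 (Chen): min(-5, 0, 10, 6) = -5
n2.2.2 (Chen): min(-14, -10, -1) = -14
n2.2.3 (Chen): min(13, 10) = 10
n2.2 (Nadia): max(-5, -14, 10) = 10
n2 (Chen): min(-9, 10) = -9
n3.1.1 (Chen): min(9, 3) = 3
n3.1.2 (Chen): min(-11, -20, 18) = -20
n3.1 (Nadia): max(3, -20) = 3
n3.2.1 (Chen): min(-13, 16, -14) = -14
n3.2.2 (Chen): min(15, 7, 6) = 6
n3.2 (Nadia): max(-14, 6) = 6
n3 (Chen): min(3, 6) = 3
root (Nadia): max(-19, -9, 3) = 3
Nadia at root wants the highest of {n1=-19, n2=-9, n3=3}, so chooses n3.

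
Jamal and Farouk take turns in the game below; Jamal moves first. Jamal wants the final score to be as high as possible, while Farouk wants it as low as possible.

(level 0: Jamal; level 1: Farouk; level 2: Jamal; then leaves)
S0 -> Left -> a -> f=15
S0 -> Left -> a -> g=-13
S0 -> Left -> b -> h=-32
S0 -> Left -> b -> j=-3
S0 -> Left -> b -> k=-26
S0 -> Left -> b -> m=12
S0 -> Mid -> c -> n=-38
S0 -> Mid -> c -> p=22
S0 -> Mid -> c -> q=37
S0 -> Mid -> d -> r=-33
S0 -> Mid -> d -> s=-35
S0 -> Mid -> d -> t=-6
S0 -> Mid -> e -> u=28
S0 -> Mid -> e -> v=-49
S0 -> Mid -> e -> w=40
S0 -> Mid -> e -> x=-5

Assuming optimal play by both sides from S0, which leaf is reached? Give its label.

a (Jamal): max(15, -13) = 15
b (Jamal): max(-32, -3, -26, 12) = 12
Left (Farouk): min(15, 12) = 12
c (Jamal): max(-38, 22, 37) = 37
d (Jamal): max(-33, -35, -6) = -6
e (Jamal): max(28, -49, 40, -5) = 40
Mid (Farouk): min(37, -6, 40) = -6
S0 (Jamal): max(12, -6) = 12
At S0, Jamal picks Left (highest: 12).
At Left, Farouk picks b (lowest: 12).
At b, Jamal picks m (highest: 12).
Terminal value 12.

m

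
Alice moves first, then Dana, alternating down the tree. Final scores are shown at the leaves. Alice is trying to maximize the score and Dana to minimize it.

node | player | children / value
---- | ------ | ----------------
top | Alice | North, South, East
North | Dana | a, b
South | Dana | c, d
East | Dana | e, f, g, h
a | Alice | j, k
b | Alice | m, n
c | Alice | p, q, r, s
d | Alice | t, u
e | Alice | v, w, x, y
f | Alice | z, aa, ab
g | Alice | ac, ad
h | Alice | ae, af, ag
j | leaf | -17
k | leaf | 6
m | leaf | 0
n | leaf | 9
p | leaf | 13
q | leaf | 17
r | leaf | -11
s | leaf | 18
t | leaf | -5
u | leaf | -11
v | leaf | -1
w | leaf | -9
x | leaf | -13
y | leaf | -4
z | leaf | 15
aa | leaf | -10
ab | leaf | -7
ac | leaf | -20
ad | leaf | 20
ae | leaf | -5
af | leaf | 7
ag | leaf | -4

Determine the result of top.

6

a (Alice): max(-17, 6) = 6
b (Alice): max(0, 9) = 9
North (Dana): min(6, 9) = 6
c (Alice): max(13, 17, -11, 18) = 18
d (Alice): max(-5, -11) = -5
South (Dana): min(18, -5) = -5
e (Alice): max(-1, -9, -13, -4) = -1
f (Alice): max(15, -10, -7) = 15
g (Alice): max(-20, 20) = 20
h (Alice): max(-5, 7, -4) = 7
East (Dana): min(-1, 15, 20, 7) = -1
top (Alice): max(6, -5, -1) = 6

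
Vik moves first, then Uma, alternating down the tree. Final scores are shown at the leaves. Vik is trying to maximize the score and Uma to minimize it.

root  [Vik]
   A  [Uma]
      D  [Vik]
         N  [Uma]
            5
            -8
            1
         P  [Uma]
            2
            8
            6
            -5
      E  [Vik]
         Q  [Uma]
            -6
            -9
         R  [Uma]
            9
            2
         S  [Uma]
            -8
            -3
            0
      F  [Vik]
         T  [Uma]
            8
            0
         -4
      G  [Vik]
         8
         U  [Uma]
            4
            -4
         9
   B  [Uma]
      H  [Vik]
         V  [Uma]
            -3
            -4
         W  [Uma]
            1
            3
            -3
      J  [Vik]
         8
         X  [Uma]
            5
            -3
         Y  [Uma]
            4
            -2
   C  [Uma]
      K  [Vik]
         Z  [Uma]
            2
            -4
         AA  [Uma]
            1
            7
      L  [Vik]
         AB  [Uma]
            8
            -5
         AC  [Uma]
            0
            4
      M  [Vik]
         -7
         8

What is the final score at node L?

AB (Uma): min(8, -5) = -5
AC (Uma): min(0, 4) = 0
L (Vik): max(-5, 0) = 0

0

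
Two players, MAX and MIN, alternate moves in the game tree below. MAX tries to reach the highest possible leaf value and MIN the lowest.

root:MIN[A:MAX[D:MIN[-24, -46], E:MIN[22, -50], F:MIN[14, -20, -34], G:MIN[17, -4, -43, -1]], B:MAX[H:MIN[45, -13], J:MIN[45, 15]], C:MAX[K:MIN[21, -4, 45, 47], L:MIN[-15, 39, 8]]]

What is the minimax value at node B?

H (MIN): min(45, -13) = -13
J (MIN): min(45, 15) = 15
B (MAX): max(-13, 15) = 15

15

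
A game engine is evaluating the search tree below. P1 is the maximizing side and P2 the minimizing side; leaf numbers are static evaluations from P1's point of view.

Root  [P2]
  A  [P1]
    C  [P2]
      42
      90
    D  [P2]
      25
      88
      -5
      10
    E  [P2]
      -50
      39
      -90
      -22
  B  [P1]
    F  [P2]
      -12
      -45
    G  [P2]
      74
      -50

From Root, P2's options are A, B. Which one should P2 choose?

B

C (P2): min(42, 90) = 42
D (P2): min(25, 88, -5, 10) = -5
E (P2): min(-50, 39, -90, -22) = -90
A (P1): max(42, -5, -90) = 42
F (P2): min(-12, -45) = -45
G (P2): min(74, -50) = -50
B (P1): max(-45, -50) = -45
Root (P2): min(42, -45) = -45
P2 at Root wants the lowest of {A=42, B=-45}, so chooses B.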